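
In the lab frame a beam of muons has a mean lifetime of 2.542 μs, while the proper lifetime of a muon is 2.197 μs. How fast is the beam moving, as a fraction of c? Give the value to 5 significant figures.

β ≈ 0.50301

γ = Δt/τ₀ = 2.542/2.197 = 1.157032
β = √(1 − 1/γ²) = √(1 − 1/1.157032²) = 0.50301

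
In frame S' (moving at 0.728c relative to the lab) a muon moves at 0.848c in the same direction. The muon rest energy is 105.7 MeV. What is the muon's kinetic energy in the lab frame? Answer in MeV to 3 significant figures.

u_lab = (0.848 + 0.728)/(1 + 0.848×0.728) = 0.974437
γ = 1/√(1 − 0.974437²) = 4.4512
K = (γ − 1)m₀c² = (4.4512 − 1) × 105.7 = 3.4512 × 105.7 = 365 MeV

K ≈ 365 MeV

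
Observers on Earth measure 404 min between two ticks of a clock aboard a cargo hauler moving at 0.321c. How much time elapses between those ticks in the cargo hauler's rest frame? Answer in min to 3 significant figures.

γ = 1/√(1 − 0.321²) = 1.0559
Proper time: τ₀ = Δt/γ = 404/1.0559 = 383 min

τ₀ ≈ 383 min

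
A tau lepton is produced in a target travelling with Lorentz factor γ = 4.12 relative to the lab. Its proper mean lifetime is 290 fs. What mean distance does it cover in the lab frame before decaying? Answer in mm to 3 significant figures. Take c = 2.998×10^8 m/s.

d ≈ 0.347 mm

β = √(1 − 1/γ²) = √(1 − 1/4.12²) = 0.97010
Dilated lifetime: Δt = γτ₀ = 4.12 × 290 fs = 1194.8 fs
d = vΔt = 0.97010c × 1194.8 fs = 2.9084×10^8 m/s × 1.1948×10^-12 s = 0.347 mm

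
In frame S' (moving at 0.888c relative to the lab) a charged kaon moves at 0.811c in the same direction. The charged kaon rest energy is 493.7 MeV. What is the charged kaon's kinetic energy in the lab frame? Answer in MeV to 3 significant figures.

u_lab = (0.811 + 0.888)/(1 + 0.811×0.888) = 0.987694
γ = 1/√(1 − 0.987694²) = 6.3940
K = (γ − 1)m₀c² = (6.3940 − 1) × 493.7 = 5.3940 × 493.7 = 2660 MeV

K ≈ 2660 MeV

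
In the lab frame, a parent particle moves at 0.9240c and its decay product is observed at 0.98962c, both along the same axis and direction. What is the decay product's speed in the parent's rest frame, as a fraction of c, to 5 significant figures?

Inverse velocity addition: u' = (u − v)/(1 − uv/c²)
= (0.98962 − 0.9240)/(1 − 0.98962×0.9240) = 0.065620/0.08559112 = 0.76667

u' ≈ 0.76667c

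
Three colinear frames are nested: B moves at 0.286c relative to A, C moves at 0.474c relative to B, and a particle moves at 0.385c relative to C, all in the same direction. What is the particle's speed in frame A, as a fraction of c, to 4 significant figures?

u ≈ 0.8383c

Compose boost 2: (0.474 + 0.286)/(1 + 0.474×0.286) = 0.7600/1.13556 = 0.669271
Compose boost 3: (0.385 + 0.669271)/(1 + 0.385×0.669271) = 1.05427/1.25767 = 0.8383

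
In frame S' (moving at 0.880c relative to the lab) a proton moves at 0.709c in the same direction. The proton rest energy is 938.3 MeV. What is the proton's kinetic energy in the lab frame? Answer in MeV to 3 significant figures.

u_lab = (0.709 + 0.880)/(1 + 0.709×0.880) = 0.978496
γ = 1/√(1 − 0.978496²) = 4.8482
K = (γ − 1)m₀c² = (4.8482 − 1) × 938.3 = 3.8482 × 938.3 = 3610 MeV

K ≈ 3610 MeV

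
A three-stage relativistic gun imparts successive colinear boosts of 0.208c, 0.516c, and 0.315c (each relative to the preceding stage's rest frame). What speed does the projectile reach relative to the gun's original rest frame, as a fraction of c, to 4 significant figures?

u ≈ 0.8034c

Compose boost 2: (0.516 + 0.208)/(1 + 0.516×0.208) = 0.7240/1.10733 = 0.653826
Compose boost 3: (0.315 + 0.653826)/(1 + 0.315×0.653826) = 0.968826/1.20596 = 0.8034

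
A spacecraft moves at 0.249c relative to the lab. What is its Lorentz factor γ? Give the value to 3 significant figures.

γ ≈ 1.03

γ = 1/√(1 − β²) = 1/√(1 − 0.249²) = 1/√(0.93800) = 1.03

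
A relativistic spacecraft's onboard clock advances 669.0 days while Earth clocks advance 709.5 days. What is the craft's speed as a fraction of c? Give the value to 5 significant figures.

γ = Δt/τ₀ = 709.5/669.0 = 1.060538
β = √(1 − 1/γ²) = √(1 − 1/1.060538²) = 0.33303

β ≈ 0.33303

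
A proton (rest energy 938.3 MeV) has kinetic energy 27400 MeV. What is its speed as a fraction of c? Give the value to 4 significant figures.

β ≈ 0.9995

γ = 1 + K/(m₀c²) = 1 + 27400/938.3 = 30.2017
β = √(1 − 1/γ²) = 0.9995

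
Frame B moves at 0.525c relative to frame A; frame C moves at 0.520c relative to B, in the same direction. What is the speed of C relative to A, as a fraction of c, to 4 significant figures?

u ≈ 0.8209c

Compose boost 2: (0.520 + 0.525)/(1 + 0.520×0.525) = 1.045/1.27300 = 0.8209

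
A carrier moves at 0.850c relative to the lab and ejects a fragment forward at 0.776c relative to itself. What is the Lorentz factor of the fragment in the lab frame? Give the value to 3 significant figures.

u_lab = (0.776 + 0.850)/(1 + 0.776×0.850) = 1.626/1.65960 = 0.979754
γ = 1/√(1 − 0.979754²) = 4.99

γ ≈ 4.99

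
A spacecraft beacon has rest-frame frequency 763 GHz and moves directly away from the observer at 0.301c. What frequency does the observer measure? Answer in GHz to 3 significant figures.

Relativistic Doppler: f_obs = f_src √((1−β)/(1+β))
= 763 × √(0.69900/1.3010) = 763 × 0.73299 = 559 GHz

f_obs ≈ 559 GHz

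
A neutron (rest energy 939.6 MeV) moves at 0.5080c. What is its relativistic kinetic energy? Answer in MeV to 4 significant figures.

K ≈ 151.2 MeV

γ = 1/√(1 − 0.5080²) = 1.16096
K = (γ − 1)m₀c² = (1.16096 − 1) × 939.6 MeV = 0.160959 × 939.6 MeV = 151.2 MeV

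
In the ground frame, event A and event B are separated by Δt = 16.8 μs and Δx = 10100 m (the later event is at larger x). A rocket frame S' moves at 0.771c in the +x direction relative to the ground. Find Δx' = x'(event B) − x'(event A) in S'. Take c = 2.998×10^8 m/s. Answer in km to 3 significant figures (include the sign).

Δx' ≈ 9.76 km

γ = 1/√(1 − 0.771²) = 1.5703
Δx' = γ(Δx − vΔt) = 1.5703 × (10100 m − 0.771×(2.998×10^8 m/s)×16.8×10^-6 s)
= 1.5703 × (6216.8 m) = 9.76 km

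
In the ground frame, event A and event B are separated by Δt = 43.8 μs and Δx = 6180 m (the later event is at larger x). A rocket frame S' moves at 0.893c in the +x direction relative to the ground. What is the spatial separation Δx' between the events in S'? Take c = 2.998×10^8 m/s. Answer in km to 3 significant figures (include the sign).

Δx' ≈ -12.3 km

γ = 1/√(1 − 0.893²) = 2.2219
Δx' = γ(Δx − vΔt) = 2.2219 × (6180 m − 0.893×(2.998×10^8 m/s)×43.8×10^-6 s)
= 2.2219 × (-5546.2 m) = -12.3 km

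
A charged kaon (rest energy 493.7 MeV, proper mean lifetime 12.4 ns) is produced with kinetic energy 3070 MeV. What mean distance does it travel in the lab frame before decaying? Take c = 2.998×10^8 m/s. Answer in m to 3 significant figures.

γ = 1 + K/(m₀c²) = 1 + 3070/493.7 = 7.2184
β = √(1 − 1/γ²) = 0.99036
Dilated lifetime: γτ₀ = 7.2184 × 12.4 ns = 89.508 ns
d = βc·γτ₀ = 0.99036 × (2.998×10^8 m/s) × 8.9508×10^-8 s = 26.6 m

d ≈ 26.6 m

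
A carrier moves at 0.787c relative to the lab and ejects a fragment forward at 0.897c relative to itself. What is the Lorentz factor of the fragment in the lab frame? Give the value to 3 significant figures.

γ ≈ 6.26

u_lab = (0.897 + 0.787)/(1 + 0.897×0.787) = 1.684/1.70594 = 0.987140
γ = 1/√(1 − 0.987140²) = 6.26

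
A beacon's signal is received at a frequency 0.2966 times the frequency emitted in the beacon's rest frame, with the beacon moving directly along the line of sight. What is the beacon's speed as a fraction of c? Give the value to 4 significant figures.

β ≈ 0.8383

f_obs/f_src = √((1−β)/(1+β)) = 0.2966  ⇒  (1−β)/(1+β) = 0.0879716
β = |1 − D²|/(1 + D²) = |1 − 0.0879716|/(1 + 0.0879716) = 0.8383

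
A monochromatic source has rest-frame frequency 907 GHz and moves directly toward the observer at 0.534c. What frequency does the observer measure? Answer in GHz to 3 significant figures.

Relativistic Doppler: f_obs = f_src √((1+β)/(1−β))
= 907 × √(1.5340/0.46600) = 907 × 1.8143 = 1650 GHz

f_obs ≈ 1650 GHz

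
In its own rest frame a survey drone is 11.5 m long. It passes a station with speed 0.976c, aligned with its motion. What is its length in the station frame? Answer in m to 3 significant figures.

L ≈ 2.50 m

γ = 1/√(1 − 0.976²) = 4.5920
Length contraction: L = L₀/γ = 11.5/4.5920 = 2.50 m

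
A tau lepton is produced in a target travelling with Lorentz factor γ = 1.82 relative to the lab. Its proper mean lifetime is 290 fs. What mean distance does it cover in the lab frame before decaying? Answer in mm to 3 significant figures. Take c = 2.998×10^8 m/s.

d ≈ 0.132 mm

β = √(1 − 1/γ²) = √(1 − 1/1.82²) = 0.83553
Dilated lifetime: Δt = γτ₀ = 1.82 × 290 fs = 527.80 fs
d = vΔt = 0.83553c × 527.80 fs = 2.5049×10^8 m/s × 5.2780×10^-13 s = 0.132 mm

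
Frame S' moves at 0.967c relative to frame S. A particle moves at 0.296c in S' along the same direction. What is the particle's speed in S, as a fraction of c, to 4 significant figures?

u ≈ 0.9819c

Relativistic velocity addition: u = (u' + v)/(1 + u'v/c²)
= (0.296 + 0.967)/(1 + 0.296×0.967) = 1.263/1.28623 = 0.9819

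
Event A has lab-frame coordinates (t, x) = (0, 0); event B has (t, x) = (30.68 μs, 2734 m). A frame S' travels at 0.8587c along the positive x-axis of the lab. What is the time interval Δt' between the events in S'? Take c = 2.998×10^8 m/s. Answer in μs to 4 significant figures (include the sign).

γ = 1/√(1 − 0.8587²) = 1.95130
Δt' = γ(Δt − vΔx/c²) = 1.95130 × (30.68 μs − 0.8587×2734 m / (2.998×10^8 m/s))
= 1.95130 × (22.8492 μs) = 44.59 μs

Δt' ≈ 44.59 μs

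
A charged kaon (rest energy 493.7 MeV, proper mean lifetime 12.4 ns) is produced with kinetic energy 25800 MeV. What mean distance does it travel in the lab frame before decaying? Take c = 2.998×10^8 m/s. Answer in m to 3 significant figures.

γ = 1 + K/(m₀c²) = 1 + 25800/493.7 = 53.258
β = √(1 − 1/γ²) = 0.99982
Dilated lifetime: γτ₀ = 53.258 × 12.4 ns = 660.40 ns
d = βc·γτ₀ = 0.99982 × (2.998×10^8 m/s) × 6.6040×10^-7 s = 198 m

d ≈ 198 m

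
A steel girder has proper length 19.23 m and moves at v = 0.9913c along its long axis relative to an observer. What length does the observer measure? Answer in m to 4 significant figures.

γ = 1/√(1 − 0.9913²) = 7.59752
Length contraction: L = L₀/γ = 19.23/7.59752 = 2.531 m

L ≈ 2.531 m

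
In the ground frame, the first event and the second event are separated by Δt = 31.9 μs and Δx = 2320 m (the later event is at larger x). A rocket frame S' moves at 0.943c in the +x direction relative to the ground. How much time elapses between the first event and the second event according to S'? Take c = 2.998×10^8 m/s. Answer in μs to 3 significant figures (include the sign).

Δt' ≈ 73.9 μs

γ = 1/√(1 − 0.943²) = 3.0049
Δt' = γ(Δt − vΔx/c²) = 3.0049 × (31.9 μs − 0.943×2320 m / (2.998×10^8 m/s))
= 3.0049 × (24.603 μs) = 73.9 μs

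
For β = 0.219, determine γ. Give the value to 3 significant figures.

γ = 1/√(1 − β²) = 1/√(1 − 0.219²) = 1/√(0.95204) = 1.02

γ ≈ 1.02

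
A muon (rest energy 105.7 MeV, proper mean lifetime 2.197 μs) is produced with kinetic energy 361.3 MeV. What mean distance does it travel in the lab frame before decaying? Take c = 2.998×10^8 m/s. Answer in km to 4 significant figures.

γ = 1 + K/(m₀c²) = 1 + 361.3/105.7 = 4.41816
β = √(1 − 1/γ²) = 0.974049
Dilated lifetime: γτ₀ = 4.41816 × 2.197 μs = 9.70671 μs
d = βc·γτ₀ = 0.974049 × (2.998×10^8 m/s) × 9.70671×10^-6 s = 2.835 km

d ≈ 2.835 km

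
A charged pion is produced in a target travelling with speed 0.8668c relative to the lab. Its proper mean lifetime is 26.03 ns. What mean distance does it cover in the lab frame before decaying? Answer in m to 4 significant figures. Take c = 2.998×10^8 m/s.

d ≈ 13.57 m

γ = 1/√(1 − 0.8668²) = 2.00539
Dilated lifetime: Δt = γτ₀ = 2.00539 × 26.03 ns = 52.2003 ns
d = vΔt = 0.8668c × 52.2003 ns = 2.59867×10^8 m/s × 5.22003×10^-8 s = 13.57 m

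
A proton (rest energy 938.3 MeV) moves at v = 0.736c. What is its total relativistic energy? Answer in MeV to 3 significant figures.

E ≈ 1390 MeV

γ = 1/√(1 − 0.736²) = 1.4771
E = γm₀c² = 1.4771 × 938.3 MeV = 1390 MeV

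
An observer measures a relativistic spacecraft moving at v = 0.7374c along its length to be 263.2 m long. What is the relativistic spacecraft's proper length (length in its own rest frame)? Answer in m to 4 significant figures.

L₀ ≈ 389.7 m

γ = 1/√(1 − 0.7374²) = 1.48048
L₀ = γL = 1.48048 × 263.2 = 389.7 m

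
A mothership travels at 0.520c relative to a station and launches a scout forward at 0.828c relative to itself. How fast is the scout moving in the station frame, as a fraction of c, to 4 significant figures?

Compose boost 2: (0.828 + 0.520)/(1 + 0.828×0.520) = 1.348/1.43056 = 0.9423

u ≈ 0.9423c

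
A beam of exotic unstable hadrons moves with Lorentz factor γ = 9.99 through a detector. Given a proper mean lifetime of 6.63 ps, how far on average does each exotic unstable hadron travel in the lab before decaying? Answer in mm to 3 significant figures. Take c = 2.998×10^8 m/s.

β = √(1 − 1/γ²) = √(1 − 1/9.99²) = 0.99498
Dilated lifetime: Δt = γτ₀ = 9.99 × 6.63 ps = 66.234 ps
d = vΔt = 0.99498c × 66.234 ps = 2.9829×10^8 m/s × 6.6234×10^-11 s = 19.8 mm

d ≈ 19.8 mm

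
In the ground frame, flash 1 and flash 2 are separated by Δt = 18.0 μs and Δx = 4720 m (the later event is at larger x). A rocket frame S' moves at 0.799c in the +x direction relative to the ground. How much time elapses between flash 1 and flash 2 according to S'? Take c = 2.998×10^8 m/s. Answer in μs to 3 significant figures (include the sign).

γ = 1/√(1 − 0.799²) = 1.6630
Δt' = γ(Δt − vΔx/c²) = 1.6630 × (18.0 μs − 0.799×4720 m / (2.998×10^8 m/s))
= 1.6630 × (5.4207 μs) = 9.01 μs

Δt' ≈ 9.01 μs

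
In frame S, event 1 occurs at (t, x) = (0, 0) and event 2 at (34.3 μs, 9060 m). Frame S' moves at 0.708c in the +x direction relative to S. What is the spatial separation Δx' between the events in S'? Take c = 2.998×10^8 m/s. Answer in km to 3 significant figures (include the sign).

Δx' ≈ 2.52 km

γ = 1/√(1 − 0.708²) = 1.4160
Δx' = γ(Δx − vΔt) = 1.4160 × (9060 m − 0.708×(2.998×10^8 m/s)×34.3×10^-6 s)
= 1.4160 × (1779.5 m) = 2.52 km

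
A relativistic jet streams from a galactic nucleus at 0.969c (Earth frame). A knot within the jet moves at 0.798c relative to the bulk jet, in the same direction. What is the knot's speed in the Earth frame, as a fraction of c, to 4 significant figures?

Relativistic velocity addition: u = (u' + v)/(1 + u'v/c²)
= (0.798 + 0.969)/(1 + 0.798×0.969) = 1.767/1.77326 = 0.9965

u ≈ 0.9965c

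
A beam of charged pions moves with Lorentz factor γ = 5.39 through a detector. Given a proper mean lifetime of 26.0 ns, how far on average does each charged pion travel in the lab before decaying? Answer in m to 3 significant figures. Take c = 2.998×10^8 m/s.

d ≈ 41.3 m

β = √(1 − 1/γ²) = √(1 − 1/5.39²) = 0.98264
Dilated lifetime: Δt = γτ₀ = 5.39 × 26.0 ns = 140.14 ns
d = vΔt = 0.98264c × 140.14 ns = 2.9460×10^8 m/s × 1.4014×10^-7 s = 41.3 m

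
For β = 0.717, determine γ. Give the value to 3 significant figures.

γ = 1/√(1 − β²) = 1/√(1 − 0.717²) = 1/√(0.48591) = 1.43

γ ≈ 1.43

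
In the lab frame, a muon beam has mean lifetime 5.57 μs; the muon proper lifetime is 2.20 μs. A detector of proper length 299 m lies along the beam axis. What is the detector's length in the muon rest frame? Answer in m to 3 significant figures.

Time dilation ⇒ γ = Δt/τ₀ = 5.57/2.20 = 2.5318
Length contraction: L = L₀/γ = 299/2.5318 = 118 m

L ≈ 118 m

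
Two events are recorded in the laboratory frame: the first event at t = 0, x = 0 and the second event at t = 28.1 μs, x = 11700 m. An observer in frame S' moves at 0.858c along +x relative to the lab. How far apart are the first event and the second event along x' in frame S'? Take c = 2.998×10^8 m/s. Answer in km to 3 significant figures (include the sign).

Δx' ≈ 8.71 km

γ = 1/√(1 − 0.858²) = 1.9469
Δx' = γ(Δx − vΔt) = 1.9469 × (11700 m − 0.858×(2.998×10^8 m/s)×28.1×10^-6 s)
= 1.9469 × (4471.9 m) = 8.71 km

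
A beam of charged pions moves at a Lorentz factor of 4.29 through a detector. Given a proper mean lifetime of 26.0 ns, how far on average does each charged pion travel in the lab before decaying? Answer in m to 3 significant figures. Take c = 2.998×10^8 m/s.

β = √(1 − 1/γ²) = √(1 − 1/4.29²) = 0.97245
Dilated lifetime: Δt = γτ₀ = 4.29 × 26.0 ns = 111.54 ns
d = vΔt = 0.97245c × 111.54 ns = 2.9154×10^8 m/s × 1.1154×10^-7 s = 32.5 m

d ≈ 32.5 m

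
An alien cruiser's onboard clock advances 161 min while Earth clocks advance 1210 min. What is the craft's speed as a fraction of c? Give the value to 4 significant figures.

γ = Δt/τ₀ = 1210/161 = 7.51553
β = √(1 − 1/γ²) = √(1 − 1/7.51553²) = 0.9911

β ≈ 0.9911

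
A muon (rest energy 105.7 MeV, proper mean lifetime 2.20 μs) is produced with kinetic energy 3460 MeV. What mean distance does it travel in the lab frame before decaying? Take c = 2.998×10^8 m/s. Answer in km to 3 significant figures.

γ = 1 + K/(m₀c²) = 1 + 3460/105.7 = 33.734
β = √(1 − 1/γ²) = 0.99956
Dilated lifetime: γτ₀ = 33.734 × 2.20 μs = 74.215 μs
d = βc·γτ₀ = 0.99956 × (2.998×10^8 m/s) × 7.4215×10^-5 s = 22.2 km

d ≈ 22.2 km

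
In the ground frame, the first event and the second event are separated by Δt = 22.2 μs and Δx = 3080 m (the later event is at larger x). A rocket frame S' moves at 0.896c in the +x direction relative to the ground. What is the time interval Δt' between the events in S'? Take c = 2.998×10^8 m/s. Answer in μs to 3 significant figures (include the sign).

γ = 1/√(1 − 0.896²) = 2.2520
Δt' = γ(Δt − vΔx/c²) = 2.2520 × (22.2 μs − 0.896×3080 m / (2.998×10^8 m/s))
= 2.2520 × (12.995 μs) = 29.3 μs

Δt' ≈ 29.3 μs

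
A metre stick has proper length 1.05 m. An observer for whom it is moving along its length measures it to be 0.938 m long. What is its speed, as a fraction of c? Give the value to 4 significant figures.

β ≈ 0.4494

γ = L₀/L = 1.05/0.938 = 1.11940
β = √(1 − 1/γ²) = 0.4494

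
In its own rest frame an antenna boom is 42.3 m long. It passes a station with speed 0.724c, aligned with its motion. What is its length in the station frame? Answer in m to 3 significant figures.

L ≈ 29.2 m

γ = 1/√(1 − 0.724²) = 1.4497
Length contraction: L = L₀/γ = 42.3/1.4497 = 29.2 m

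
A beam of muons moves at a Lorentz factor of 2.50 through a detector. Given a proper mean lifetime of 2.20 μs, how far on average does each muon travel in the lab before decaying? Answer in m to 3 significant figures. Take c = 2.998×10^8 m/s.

d ≈ 1510 m

β = √(1 − 1/γ²) = √(1 − 1/2.50²) = 0.91652
Dilated lifetime: Δt = γτ₀ = 2.50 × 2.20 μs = 5.5000 μs
d = vΔt = 0.91652c × 5.5000 μs = 2.7477×10^8 m/s × 5.5000×10^-6 s = 1510 m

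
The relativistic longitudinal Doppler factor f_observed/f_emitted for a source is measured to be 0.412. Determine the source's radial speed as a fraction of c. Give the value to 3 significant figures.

β ≈ 0.710

f_obs/f_src = √((1−β)/(1+β)) = 0.412  ⇒  (1−β)/(1+β) = 0.16974
β = |1 − D²|/(1 + D²) = |1 − 0.16974|/(1 + 0.16974) = 0.710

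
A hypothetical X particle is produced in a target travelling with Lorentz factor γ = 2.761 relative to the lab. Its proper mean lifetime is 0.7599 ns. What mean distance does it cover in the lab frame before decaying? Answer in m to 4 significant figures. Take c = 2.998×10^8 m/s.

β = √(1 − 1/γ²) = √(1 − 1/2.761²) = 0.932105
Dilated lifetime: Δt = γτ₀ = 2.761 × 0.7599 ns = 2.09808 ns
d = vΔt = 0.932105c × 2.09808 ns = 2.79445×10^8 m/s × 2.09808×10^-9 s = 0.5863 m

d ≈ 0.5863 m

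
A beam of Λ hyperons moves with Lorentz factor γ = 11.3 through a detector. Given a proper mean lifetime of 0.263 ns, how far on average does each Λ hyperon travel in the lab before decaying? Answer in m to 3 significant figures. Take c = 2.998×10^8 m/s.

β = √(1 − 1/γ²) = √(1 − 1/11.3²) = 0.99608
Dilated lifetime: Δt = γτ₀ = 11.3 × 0.263 ns = 2.9719 ns
d = vΔt = 0.99608c × 2.9719 ns = 2.9862×10^8 m/s × 2.9719×10^-9 s = 0.887 m

d ≈ 0.887 m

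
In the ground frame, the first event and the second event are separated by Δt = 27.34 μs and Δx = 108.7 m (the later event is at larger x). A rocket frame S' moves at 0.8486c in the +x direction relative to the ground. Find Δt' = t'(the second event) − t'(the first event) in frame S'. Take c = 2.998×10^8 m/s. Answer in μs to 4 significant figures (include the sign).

Δt' ≈ 51.10 μs

γ = 1/√(1 − 0.8486²) = 1.89023
Δt' = γ(Δt − vΔx/c²) = 1.89023 × (27.34 μs − 0.8486×108.7 m / (2.998×10^8 m/s))
= 1.89023 × (27.0323 μs) = 51.10 μs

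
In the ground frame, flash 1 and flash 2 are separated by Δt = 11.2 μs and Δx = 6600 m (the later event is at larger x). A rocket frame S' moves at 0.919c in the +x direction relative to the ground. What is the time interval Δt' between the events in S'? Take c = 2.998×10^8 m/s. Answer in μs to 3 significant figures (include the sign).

γ = 1/√(1 − 0.919²) = 2.5364
Δt' = γ(Δt − vΔx/c²) = 2.5364 × (11.2 μs − 0.919×6600 m / (2.998×10^8 m/s))
= 2.5364 × (-9.0315 μs) = -22.9 μs

Δt' ≈ -22.9 μs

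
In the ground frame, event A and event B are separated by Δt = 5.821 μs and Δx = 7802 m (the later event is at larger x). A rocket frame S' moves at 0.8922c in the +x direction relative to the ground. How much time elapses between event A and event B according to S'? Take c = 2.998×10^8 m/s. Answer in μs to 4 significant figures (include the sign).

Δt' ≈ -38.52 μs

γ = 1/√(1 − 0.8922²) = 2.21415
Δt' = γ(Δt − vΔx/c²) = 2.21415 × (5.821 μs − 0.8922×7802 m / (2.998×10^8 m/s))
= 2.21415 × (-17.3976 μs) = -38.52 μs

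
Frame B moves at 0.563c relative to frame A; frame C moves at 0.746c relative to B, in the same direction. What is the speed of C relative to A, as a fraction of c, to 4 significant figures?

Compose boost 2: (0.746 + 0.563)/(1 + 0.746×0.563) = 1.309/1.42000 = 0.9218

u ≈ 0.9218c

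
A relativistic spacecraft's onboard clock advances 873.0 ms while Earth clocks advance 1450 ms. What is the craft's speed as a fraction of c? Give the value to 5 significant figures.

β ≈ 0.79844

γ = Δt/τ₀ = 1450/873.0 = 1.660939
β = √(1 − 1/γ²) = √(1 − 1/1.660939²) = 0.79844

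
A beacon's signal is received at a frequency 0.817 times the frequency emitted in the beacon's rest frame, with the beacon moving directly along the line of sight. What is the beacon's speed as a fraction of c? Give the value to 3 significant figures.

f_obs/f_src = √((1−β)/(1+β)) = 0.817  ⇒  (1−β)/(1+β) = 0.66749
β = |1 − D²|/(1 + D²) = |1 − 0.66749|/(1 + 0.66749) = 0.199

β ≈ 0.199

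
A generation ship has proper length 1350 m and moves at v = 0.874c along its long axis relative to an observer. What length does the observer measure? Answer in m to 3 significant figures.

γ = 1/√(1 − 0.874²) = 2.0579
Length contraction: L = L₀/γ = 1350/2.0579 = 656 m

L ≈ 656 m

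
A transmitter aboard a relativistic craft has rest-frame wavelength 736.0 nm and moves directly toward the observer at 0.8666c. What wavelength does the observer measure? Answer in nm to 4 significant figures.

λ_obs ≈ 196.8 nm

Relativistic Doppler: λ_obs = λ_src √((1−β)/(1+β))
= 736.0 × √(0.133400/1.86660) = 736.0 × 0.267333 = 196.8 nm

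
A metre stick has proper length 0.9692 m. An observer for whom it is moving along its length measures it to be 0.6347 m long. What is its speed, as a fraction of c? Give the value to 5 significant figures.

γ = L₀/L = 0.9692/0.6347 = 1.527021
β = √(1 − 1/γ²) = 0.75574

β ≈ 0.75574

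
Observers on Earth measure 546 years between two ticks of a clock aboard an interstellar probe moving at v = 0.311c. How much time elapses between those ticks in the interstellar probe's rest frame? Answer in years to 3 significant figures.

τ₀ ≈ 519 years

γ = 1/√(1 − 0.311²) = 1.0522
Proper time: τ₀ = Δt/γ = 546/1.0522 = 519 years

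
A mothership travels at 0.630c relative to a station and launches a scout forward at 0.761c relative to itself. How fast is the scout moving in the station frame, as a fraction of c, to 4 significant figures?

Compose boost 2: (0.761 + 0.630)/(1 + 0.761×0.630) = 1.391/1.47943 = 0.9402

u ≈ 0.9402c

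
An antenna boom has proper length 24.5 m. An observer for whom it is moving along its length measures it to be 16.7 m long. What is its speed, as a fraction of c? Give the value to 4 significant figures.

β ≈ 0.7317

γ = L₀/L = 24.5/16.7 = 1.46707
β = √(1 − 1/γ²) = 0.7317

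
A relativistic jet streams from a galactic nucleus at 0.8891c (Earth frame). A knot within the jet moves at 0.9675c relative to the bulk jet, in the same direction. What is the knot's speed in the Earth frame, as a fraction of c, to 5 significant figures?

u ≈ 0.99806c

Relativistic velocity addition: u = (u' + v)/(1 + u'v/c²)
= (0.9675 + 0.8891)/(1 + 0.9675×0.8891) = 1.8566/1.860204 = 0.99806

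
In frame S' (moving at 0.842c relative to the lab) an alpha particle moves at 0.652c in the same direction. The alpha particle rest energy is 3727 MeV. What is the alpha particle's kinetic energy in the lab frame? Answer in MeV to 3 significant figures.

u_lab = (0.652 + 0.842)/(1 + 0.652×0.842) = 0.964503
γ = 1/√(1 − 0.964503²) = 3.7869
K = (γ − 1)m₀c² = (3.7869 − 1) × 3727 = 2.7869 × 3727 = 10400 MeV

K ≈ 10400 MeV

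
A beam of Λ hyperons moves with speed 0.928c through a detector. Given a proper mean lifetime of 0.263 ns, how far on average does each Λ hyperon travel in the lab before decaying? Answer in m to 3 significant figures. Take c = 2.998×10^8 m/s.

d ≈ 0.196 m

γ = 1/√(1 − 0.928²) = 2.6840
Dilated lifetime: Δt = γτ₀ = 2.6840 × 0.263 ns = 0.70589 ns
d = vΔt = 0.928c × 0.70589 ns = 2.7821×10^8 m/s × 7.0589×10^-10 s = 0.196 m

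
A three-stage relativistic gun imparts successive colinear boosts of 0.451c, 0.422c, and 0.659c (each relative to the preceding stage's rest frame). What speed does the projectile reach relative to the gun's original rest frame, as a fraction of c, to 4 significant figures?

u ≈ 0.9387c

Compose boost 2: (0.422 + 0.451)/(1 + 0.422×0.451) = 0.8730/1.19032 = 0.733415
Compose boost 3: (0.659 + 0.733415)/(1 + 0.659×0.733415) = 1.39241/1.48332 = 0.9387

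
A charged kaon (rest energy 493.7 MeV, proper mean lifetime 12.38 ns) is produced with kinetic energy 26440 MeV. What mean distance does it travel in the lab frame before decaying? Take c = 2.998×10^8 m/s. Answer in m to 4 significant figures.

d ≈ 202.4 m

γ = 1 + K/(m₀c²) = 1 + 26440/493.7 = 54.5548
β = √(1 − 1/γ²) = 0.999832
Dilated lifetime: γτ₀ = 54.5548 × 12.38 ns = 675.388 ns
d = βc·γτ₀ = 0.999832 × (2.998×10^8 m/s) × 6.75388×10^-7 s = 202.4 m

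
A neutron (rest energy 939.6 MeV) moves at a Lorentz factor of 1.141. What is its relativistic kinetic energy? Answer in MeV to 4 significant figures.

γ = 1.141 (given)
K = (γ − 1)m₀c² = (1.141 − 1) × 939.6 MeV = 0.141000 × 939.6 MeV = 132.5 MeV

K ≈ 132.5 MeV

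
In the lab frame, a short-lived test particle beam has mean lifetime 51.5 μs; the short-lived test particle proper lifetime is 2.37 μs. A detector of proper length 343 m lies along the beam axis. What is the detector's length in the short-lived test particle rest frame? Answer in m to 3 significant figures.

Time dilation ⇒ γ = Δt/τ₀ = 51.5/2.37 = 21.730
Length contraction: L = L₀/γ = 343/21.730 = 15.8 m

L ≈ 15.8 m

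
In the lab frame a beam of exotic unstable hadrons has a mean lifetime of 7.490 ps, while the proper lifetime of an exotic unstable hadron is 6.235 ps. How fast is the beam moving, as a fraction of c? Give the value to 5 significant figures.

γ = Δt/τ₀ = 7.490/6.235 = 1.201283
β = √(1 − 1/γ²) = √(1 − 1/1.201283²) = 0.55411

β ≈ 0.55411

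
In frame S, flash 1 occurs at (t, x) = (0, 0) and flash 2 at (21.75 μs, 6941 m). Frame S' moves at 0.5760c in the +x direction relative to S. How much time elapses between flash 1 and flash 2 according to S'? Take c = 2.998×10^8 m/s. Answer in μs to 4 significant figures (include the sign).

Δt' ≈ 10.29 μs

γ = 1/√(1 − 0.5760²) = 1.22332
Δt' = γ(Δt − vΔx/c²) = 1.22332 × (21.75 μs − 0.5760×6941 m / (2.998×10^8 m/s))
= 1.22332 × (8.41439 μs) = 10.29 μs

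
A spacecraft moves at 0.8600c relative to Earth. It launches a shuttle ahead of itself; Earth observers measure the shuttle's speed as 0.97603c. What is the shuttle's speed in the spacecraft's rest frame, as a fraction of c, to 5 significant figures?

u' ≈ 0.72241c

Inverse velocity addition: u' = (u − v)/(1 − uv/c²)
= (0.97603 − 0.8600)/(1 − 0.97603×0.8600) = 0.11603/0.1606142 = 0.72241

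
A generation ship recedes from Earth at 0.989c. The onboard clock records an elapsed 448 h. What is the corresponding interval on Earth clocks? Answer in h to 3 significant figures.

Δt ≈ 3030 h

γ = 1/√(1 − 0.989²) = 6.7606
Time dilation: Δt = γτ₀ = 6.7606 × 448 h = 3030 h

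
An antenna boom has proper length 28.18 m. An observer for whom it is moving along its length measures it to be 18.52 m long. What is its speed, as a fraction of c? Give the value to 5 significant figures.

β ≈ 0.75371

γ = L₀/L = 28.18/18.52 = 1.521598
β = √(1 − 1/γ²) = 0.75371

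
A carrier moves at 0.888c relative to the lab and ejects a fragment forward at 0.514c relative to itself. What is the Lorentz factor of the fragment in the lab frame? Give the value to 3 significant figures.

γ ≈ 3.69

u_lab = (0.514 + 0.888)/(1 + 0.514×0.888) = 1.402/1.45643 = 0.962626
γ = 1/√(1 − 0.962626²) = 3.69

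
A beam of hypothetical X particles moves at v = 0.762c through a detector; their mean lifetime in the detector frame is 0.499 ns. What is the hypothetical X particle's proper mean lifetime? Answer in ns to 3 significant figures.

τ₀ ≈ 0.323 ns

γ = 1/√(1 − 0.762²) = 1.5442
Proper time: τ₀ = Δt/γ = 0.499/1.5442 = 0.323 ns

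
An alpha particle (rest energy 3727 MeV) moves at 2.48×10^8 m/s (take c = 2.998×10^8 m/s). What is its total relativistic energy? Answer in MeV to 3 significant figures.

E ≈ 6630 MeV

β = v/c = 2.48×10^8 / 2.998×10^8 = 0.82722
γ = 1/√(1 − 0.82722²) = 1.7797
E = γm₀c² = 1.7797 × 3727 MeV = 6630 MeV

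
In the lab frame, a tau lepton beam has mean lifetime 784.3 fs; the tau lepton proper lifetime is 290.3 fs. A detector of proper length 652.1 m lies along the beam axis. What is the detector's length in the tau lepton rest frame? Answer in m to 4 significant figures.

L ≈ 241.4 m

Time dilation ⇒ γ = Δt/τ₀ = 784.3/290.3 = 2.70169
Length contraction: L = L₀/γ = 652.1/2.70169 = 241.4 m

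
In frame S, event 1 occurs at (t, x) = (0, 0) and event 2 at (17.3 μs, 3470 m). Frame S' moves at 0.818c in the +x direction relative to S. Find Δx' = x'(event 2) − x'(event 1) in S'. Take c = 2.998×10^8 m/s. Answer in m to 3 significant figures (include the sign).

Δx' ≈ -1340 m

γ = 1/√(1 − 0.818²) = 1.7385
Δx' = γ(Δx − vΔt) = 1.7385 × (3470 m − 0.818×(2.998×10^8 m/s)×17.3×10^-6 s)
= 1.7385 × (-772.59 m) = -1340 m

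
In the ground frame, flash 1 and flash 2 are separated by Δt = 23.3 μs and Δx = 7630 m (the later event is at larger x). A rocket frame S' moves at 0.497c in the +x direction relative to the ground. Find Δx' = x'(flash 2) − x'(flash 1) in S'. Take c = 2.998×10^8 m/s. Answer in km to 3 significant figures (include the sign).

γ = 1/√(1 − 0.497²) = 1.1524
Δx' = γ(Δx − vΔt) = 1.1524 × (7630 m − 0.497×(2.998×10^8 m/s)×23.3×10^-6 s)
= 1.1524 × (4158.3 m) = 4.79 km

Δx' ≈ 4.79 km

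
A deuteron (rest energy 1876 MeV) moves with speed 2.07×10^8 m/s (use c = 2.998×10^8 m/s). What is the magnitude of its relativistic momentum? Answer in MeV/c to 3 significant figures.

p ≈ 1790 MeV/c

β = v/c = 2.07×10^8 / 2.998×10^8 = 0.69046
γ = 1/√(1 − 0.69046²) = 1.3824
p = γβm₀c = 1.3824 × 0.69046 × 1876 MeV/c = 1790 MeV/c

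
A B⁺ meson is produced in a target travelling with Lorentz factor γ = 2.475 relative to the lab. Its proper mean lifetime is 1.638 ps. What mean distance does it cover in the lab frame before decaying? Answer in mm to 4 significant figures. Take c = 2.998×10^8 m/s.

d ≈ 1.112 mm

β = √(1 − 1/γ²) = √(1 − 1/2.475²) = 0.914741
Dilated lifetime: Δt = γτ₀ = 2.475 × 1.638 ps = 4.05405 ps
d = vΔt = 0.914741c × 4.05405 ps = 2.74239×10^8 m/s × 4.05405×10^-12 s = 1.112 mm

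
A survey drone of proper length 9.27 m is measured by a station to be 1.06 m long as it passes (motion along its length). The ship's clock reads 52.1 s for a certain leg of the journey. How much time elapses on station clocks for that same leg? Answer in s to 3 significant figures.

Length contraction ⇒ γ = L₀/L = 9.27/1.06 = 8.7453
Time dilation: Δt = γτ₀ = 8.7453 × 52.1 s = 456 s

Δt ≈ 456 s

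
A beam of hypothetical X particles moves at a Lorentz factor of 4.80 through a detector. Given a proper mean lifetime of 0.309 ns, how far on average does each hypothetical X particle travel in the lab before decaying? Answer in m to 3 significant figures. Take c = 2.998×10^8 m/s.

β = √(1 − 1/γ²) = √(1 − 1/4.80²) = 0.97806
Dilated lifetime: Δt = γτ₀ = 4.80 × 0.309 ns = 1.4832 ns
d = vΔt = 0.97806c × 1.4832 ns = 2.9322×10^8 m/s × 1.4832×10^-9 s = 0.435 m

d ≈ 0.435 m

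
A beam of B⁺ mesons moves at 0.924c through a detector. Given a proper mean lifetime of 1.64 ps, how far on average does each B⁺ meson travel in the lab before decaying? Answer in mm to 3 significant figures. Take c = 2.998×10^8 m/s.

γ = 1/√(1 − 0.924²) = 2.6151
Dilated lifetime: Δt = γτ₀ = 2.6151 × 1.64 ps = 4.2888 ps
d = vΔt = 0.924c × 4.2888 ps = 2.7702×10^8 m/s × 4.2888×10^-12 s = 1.19 mm

d ≈ 1.19 mm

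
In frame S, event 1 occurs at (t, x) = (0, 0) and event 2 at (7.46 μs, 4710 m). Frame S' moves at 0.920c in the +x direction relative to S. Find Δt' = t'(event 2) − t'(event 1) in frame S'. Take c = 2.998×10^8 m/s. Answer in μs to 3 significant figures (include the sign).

Δt' ≈ -17.8 μs

γ = 1/√(1 − 0.920²) = 2.5516
Δt' = γ(Δt − vΔx/c²) = 2.5516 × (7.46 μs − 0.920×4710 m / (2.998×10^8 m/s))
= 2.5516 × (-6.9936 μs) = -17.8 μs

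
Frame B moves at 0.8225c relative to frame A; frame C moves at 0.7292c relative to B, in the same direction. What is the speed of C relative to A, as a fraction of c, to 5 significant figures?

u ≈ 0.96995c

Compose boost 2: (0.7292 + 0.8225)/(1 + 0.7292×0.8225) = 1.5517/1.599767 = 0.96995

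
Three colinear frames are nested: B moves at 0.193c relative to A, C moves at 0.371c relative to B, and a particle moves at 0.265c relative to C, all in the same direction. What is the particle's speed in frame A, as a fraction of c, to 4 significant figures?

u ≈ 0.6945c

Compose boost 2: (0.371 + 0.193)/(1 + 0.371×0.193) = 0.5640/1.07160 = 0.526314
Compose boost 3: (0.265 + 0.526314)/(1 + 0.265×0.526314) = 0.791314/1.13947 = 0.6945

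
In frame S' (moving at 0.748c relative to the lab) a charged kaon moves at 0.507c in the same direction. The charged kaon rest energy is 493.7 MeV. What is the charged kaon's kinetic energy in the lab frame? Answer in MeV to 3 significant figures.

K ≈ 697 MeV

u_lab = (0.507 + 0.748)/(1 + 0.507×0.748) = 0.909924
γ = 1/√(1 − 0.909924²) = 2.4109
K = (γ − 1)m₀c² = (2.4109 − 1) × 493.7 = 1.4109 × 493.7 = 697 MeV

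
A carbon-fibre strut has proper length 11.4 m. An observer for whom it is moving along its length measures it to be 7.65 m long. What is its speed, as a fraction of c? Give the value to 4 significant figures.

β ≈ 0.7414

γ = L₀/L = 11.4/7.65 = 1.49020
β = √(1 − 1/γ²) = 0.7414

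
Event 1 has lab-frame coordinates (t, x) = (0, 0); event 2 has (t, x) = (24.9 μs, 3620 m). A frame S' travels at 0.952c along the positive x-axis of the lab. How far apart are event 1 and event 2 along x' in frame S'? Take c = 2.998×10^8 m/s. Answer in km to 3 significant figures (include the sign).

Δx' ≈ -11.4 km

γ = 1/√(1 − 0.952²) = 3.2669
Δx' = γ(Δx − vΔt) = 3.2669 × (3620 m − 0.952×(2.998×10^8 m/s)×24.9×10^-6 s)
= 3.2669 × (-3486.7 m) = -11.4 km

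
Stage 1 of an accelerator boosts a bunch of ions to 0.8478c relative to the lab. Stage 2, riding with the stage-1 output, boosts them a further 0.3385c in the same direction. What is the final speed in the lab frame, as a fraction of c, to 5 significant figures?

Compose boost 2: (0.3385 + 0.8478)/(1 + 0.3385×0.8478) = 1.1863/1.286980 = 0.92177

u ≈ 0.92177c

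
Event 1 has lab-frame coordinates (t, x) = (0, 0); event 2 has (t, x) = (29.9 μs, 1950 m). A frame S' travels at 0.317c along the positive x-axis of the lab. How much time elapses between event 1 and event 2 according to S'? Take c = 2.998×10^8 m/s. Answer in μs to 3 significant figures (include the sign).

γ = 1/√(1 − 0.317²) = 1.0544
Δt' = γ(Δt − vΔx/c²) = 1.0544 × (29.9 μs − 0.317×1950 m / (2.998×10^8 m/s))
= 1.0544 × (27.838 μs) = 29.4 μs

Δt' ≈ 29.4 μs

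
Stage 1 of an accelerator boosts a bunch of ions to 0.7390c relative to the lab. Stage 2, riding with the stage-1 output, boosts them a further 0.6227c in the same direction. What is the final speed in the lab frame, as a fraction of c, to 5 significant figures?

Compose boost 2: (0.6227 + 0.7390)/(1 + 0.6227×0.7390) = 1.3617/1.460175 = 0.93256

u ≈ 0.93256c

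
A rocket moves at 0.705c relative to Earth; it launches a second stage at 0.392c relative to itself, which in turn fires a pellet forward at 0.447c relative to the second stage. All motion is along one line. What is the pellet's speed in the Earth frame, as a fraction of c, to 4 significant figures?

u ≈ 0.9439c

Compose boost 2: (0.392 + 0.705)/(1 + 0.392×0.705) = 1.097/1.27636 = 0.859475
Compose boost 3: (0.447 + 0.859475)/(1 + 0.447×0.859475) = 1.30648/1.38419 = 0.9439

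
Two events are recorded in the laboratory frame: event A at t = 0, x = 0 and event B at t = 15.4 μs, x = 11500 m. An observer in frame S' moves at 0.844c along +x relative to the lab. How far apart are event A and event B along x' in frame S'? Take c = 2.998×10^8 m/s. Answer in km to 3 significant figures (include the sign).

γ = 1/√(1 − 0.844²) = 1.8645
Δx' = γ(Δx − vΔt) = 1.8645 × (11500 m − 0.844×(2.998×10^8 m/s)×15.4×10^-6 s)
= 1.8645 × (7603.3 m) = 14.2 km

Δx' ≈ 14.2 km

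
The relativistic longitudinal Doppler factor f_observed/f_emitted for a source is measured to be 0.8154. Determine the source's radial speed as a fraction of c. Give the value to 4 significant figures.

f_obs/f_src = √((1−β)/(1+β)) = 0.8154  ⇒  (1−β)/(1+β) = 0.664877
β = |1 − D²|/(1 + D²) = |1 − 0.664877|/(1 + 0.664877) = 0.2013

β ≈ 0.2013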